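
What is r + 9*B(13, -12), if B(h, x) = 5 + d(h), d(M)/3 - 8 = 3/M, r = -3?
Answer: 3435/13 ≈ 264.23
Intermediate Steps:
d(M) = 24 + 9/M (d(M) = 24 + 3*(3/M) = 24 + 9/M)
B(h, x) = 29 + 9/h (B(h, x) = 5 + (24 + 9/h) = 29 + 9/h)
r + 9*B(13, -12) = -3 + 9*(29 + 9/13) = -3 + 9*(386/13) = -3 + 3474/13 = 3435/13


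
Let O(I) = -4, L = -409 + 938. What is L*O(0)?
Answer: -2116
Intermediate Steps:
L = 529
L*O(0) = 529*(-4) = -2116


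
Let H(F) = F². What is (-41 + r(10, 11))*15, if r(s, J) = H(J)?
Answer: 1200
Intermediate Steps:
r(s, J) = J²
(-41 + r(10, 11))*15 = (-41 + 11²)*15 = (-41 + 121)*15 = 80*15 = 1200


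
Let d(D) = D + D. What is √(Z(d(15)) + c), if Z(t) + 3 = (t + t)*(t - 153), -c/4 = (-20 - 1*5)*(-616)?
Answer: I*√68983 ≈ 262.65*I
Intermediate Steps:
c = -61600 (c = -4*(-20 - 1*5)*(-616) = -4*(-20 - 5)*(-616) = -(-100)*(-616) = -4*15400 = -61600)
d(D) = 2*D
Z(t) = -3 + 2*t*(-153 + t) (Z(t) = -3 + (t + t)*(t - 153) = -3 + (2*t)*(-153 + t) = -3 + 2*t*(-153 + t))
√(Z(d(15)) + c) = √((-3 - 612*15 + 2*(2*15)²) - 61600) = √((-3 - 306*30 + 2*30²) - 61600) = √((-3 - 9180 + 2*900) - 61600) = √((-3 - 9180 + 1800) - 61600) = √(-7383 - 61600) = √(-68983) = I*√68983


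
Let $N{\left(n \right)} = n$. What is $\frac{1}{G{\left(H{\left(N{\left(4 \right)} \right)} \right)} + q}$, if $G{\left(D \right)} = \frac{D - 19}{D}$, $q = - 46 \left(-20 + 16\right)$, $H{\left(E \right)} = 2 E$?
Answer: $\frac{8}{1461} \approx 0.0054757$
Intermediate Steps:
$q = 184$ ($q = \left(-46\right) \left(-4\right) = 184$)
$G{\left(D \right)} = \frac{-19 + D}{D}$
$\frac{1}{G{\left(H{\left(N{\left(4 \right)} \right)} \right)} + q} = \frac{1}{\frac{-19 + 2 \cdot 4}{2 \cdot 4} + 184} = \frac{1}{\frac{-19 + 8}{8} + 184} = \frac{1}{\frac{1}{8} \left(-11\right) + 184} = \frac{1}{- \frac{11}{8} + 184} = \frac{1}{\frac{1461}{8}} = \frac{8}{1461}$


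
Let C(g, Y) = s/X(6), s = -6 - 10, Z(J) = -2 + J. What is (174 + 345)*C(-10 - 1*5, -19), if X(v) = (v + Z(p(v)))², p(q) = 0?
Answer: -519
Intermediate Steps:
X(v) = (-2 + v)² (X(v) = (v + (-2 + 0))² = (v - 2)² = (-2 + v)²)
s = -16
C(g, Y) = -1 (C(g, Y) = -16/(-2 + 6)² = -16/(4²) = -16/16 = -16*1/16 = -1)
(174 + 345)*C(-10 - 1*5, -19) = (174 + 345)*(-1) = 519*(-1) = -519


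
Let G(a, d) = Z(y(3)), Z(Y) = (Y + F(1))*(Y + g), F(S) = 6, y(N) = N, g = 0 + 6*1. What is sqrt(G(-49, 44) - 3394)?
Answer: I*sqrt(3313) ≈ 57.559*I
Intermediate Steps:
g = 6 (g = 0 + 6 = 6)
Z(Y) = (6 + Y)**2 (Z(Y) = (Y + 6)*(Y + 6) = (6 + Y)*(6 + Y) = (6 + Y)**2)
G(a, d) = 81 (G(a, d) = 36 + 3**2 + 12*3 = 36 + 9 + 36 = 81)
sqrt(G(-49, 44) - 3394) = sqrt(81 - 3394) = sqrt(-3313) = I*sqrt(3313)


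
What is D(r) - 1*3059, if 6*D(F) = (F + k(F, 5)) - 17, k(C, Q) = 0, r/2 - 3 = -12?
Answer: -18389/6 ≈ -3064.8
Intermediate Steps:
r = -18 (r = 6 + 2*(-12) = 6 - 24 = -18)
D(F) = -17/6 + F/6 (D(F) = ((F + 0) - 17)/6 = (F - 17)/6 = (-17 + F)/6 = -17/6 + F/6)
D(r) - 1*3059 = (-17/6 + (1/6)*(-18)) - 1*3059 = (-17/6 - 3) - 3059 = -35/6 - 3059 = -18389/6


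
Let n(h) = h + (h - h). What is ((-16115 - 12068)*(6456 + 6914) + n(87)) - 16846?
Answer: -376823469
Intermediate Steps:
n(h) = h (n(h) = h + 0 = h)
((-16115 - 12068)*(6456 + 6914) + n(87)) - 16846 = ((-16115 - 12068)*(6456 + 6914) + 87) - 16846 = (-28183*13370 + 87) - 16846 = (-376806710 + 87) - 16846 = -376806623 - 16846 = -376823469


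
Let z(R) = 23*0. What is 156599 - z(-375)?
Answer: 156599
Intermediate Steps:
z(R) = 0
156599 - z(-375) = 156599 - 1*0 = 156599 + 0 = 156599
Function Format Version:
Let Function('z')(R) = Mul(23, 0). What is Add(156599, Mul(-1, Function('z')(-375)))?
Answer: 156599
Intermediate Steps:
Function('z')(R) = 0
Add(156599, Mul(-1, Function('z')(-375))) = Add(156599, Mul(-1, 0)) = Add(156599, 0) = 156599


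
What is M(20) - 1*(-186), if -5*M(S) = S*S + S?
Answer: 102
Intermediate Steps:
M(S) = -S/5 - S**2/5 (M(S) = -(S*S + S)/5 = -(S**2 + S)/5 = -(S + S**2)/5 = -S/5 - S**2/5)
M(20) - 1*(-186) = -1/5*20*(1 + 20) - 1*(-186) = -1/5*20*21 + 186 = -84 + 186 = 102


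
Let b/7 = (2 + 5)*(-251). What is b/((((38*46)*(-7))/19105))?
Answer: 33567485/1748 ≈ 19203.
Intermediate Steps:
b = -12299 (b = 7*((2 + 5)*(-251)) = 7*(7*(-251)) = 7*(-1757) = -12299)
b/((((38*46)*(-7))/19105)) = -12299/(((38*46)*(-7))/19105) = -12299/((1748*(-7))*(1/19105)) = -12299/((-12236*1/19105)) = -12299/(-12236/19105) = -12299*(-19105/12236) = 33567485/1748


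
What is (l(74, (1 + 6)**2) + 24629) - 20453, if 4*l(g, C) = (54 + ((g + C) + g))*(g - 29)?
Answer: 27999/4 ≈ 6999.8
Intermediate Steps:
l(g, C) = (-29 + g)*(54 + C + 2*g)/4 (l(g, C) = ((54 + ((g + C) + g))*(g - 29))/4 = ((54 + ((C + g) + g))*(-29 + g))/4 = ((54 + (C + 2*g))*(-29 + g))/4 = ((54 + C + 2*g)*(-29 + g))/4 = ((-29 + g)*(54 + C + 2*g))/4 = (-29 + g)*(54 + C + 2*g)/4)
(l(74, (1 + 6)**2) + 24629) - 20453 = ((-783/2 + (1/2)*74**2 - 1*74 - 29*(1 + 6)**2/4 + (1/4)*(1 + 6)**2*74) + 24629) - 20453 = ((-783/2 + (1/2)*5476 - 74 - 29/4*7**2 + (1/4)*7**2*74) + 24629) - 20453 = ((-783/2 + 2738 - 74 - 29/4*49 + (1/4)*49*74) + 24629) - 20453 = ((-783/2 + 2738 - 74 - 1421/4 + 1813/2) + 24629) - 20453 = (11295/4 + 24629) - 20453 = 109811/4 - 20453 = 27999/4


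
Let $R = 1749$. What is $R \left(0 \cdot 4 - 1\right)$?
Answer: $-1749$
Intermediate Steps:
$R \left(0 \cdot 4 - 1\right) = 1749 \left(0 \cdot 4 - 1\right) = 1749 \left(0 - 1\right) = 1749 \left(-1\right) = -1749$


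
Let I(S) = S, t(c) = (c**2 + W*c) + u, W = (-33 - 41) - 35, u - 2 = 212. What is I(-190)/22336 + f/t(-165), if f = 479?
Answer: 64637/31705952 ≈ 0.0020386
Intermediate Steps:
u = 214 (u = 2 + 212 = 214)
W = -109 (W = -74 - 35 = -109)
t(c) = 214 + c**2 - 109*c (t(c) = (c**2 - 109*c) + 214 = 214 + c**2 - 109*c)
I(-190)/22336 + f/t(-165) = -190/22336 + 479/(214 + (-165)**2 - 109*(-165)) = -190*1/22336 + 479/(214 + 27225 + 17985) = -95/11168 + 479/45424 = 64637/31705952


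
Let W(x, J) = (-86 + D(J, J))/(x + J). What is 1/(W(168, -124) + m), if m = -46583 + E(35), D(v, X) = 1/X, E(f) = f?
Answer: -5456/253976553 ≈ -2.1482e-5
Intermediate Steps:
W(x, J) = (-86 + 1/J)/(J + x) (W(x, J) = (-86 + 1/J)/(x + J) = (-86 + 1/J)/(J + x))
m = -46548 (m = -46583 + 35 = -46548)
1/(W(168, -124) + m) = 1/((1 - 86*(-124))/((-124)*(-124 + 168)) - 46548) = 1/(-1/124*(1 + 10664)/44 - 46548) = 1/(-1/124*1/44*10665 - 46548) = 1/(-10665/5456 - 46548) = 1/(-253976553/5456) = -5456/253976553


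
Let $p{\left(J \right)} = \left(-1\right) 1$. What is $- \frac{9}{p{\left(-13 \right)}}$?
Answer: $9$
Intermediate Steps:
$p{\left(J \right)} = -1$
$- \frac{9}{p{\left(-13 \right)}} = - \frac{9}{-1} = \left(-9\right) \left(-1\right) = 9$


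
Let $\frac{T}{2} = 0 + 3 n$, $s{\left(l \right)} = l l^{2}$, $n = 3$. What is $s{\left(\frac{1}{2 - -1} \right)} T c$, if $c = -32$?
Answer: $- \frac{64}{3} \approx -21.333$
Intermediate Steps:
$s{\left(l \right)} = l^{3}$
$T = 18$ ($T = 2 \left(0 + 3 \cdot 3\right) = 2 \left(0 + 9\right) = 2 \cdot 9 = 18$)
$s{\left(\frac{1}{2 - -1} \right)} T c = \left(\frac{1}{2 - -1}\right)^{3} \cdot 18 \left(-32\right) = \left(\frac{1}{2 + 1}\right)^{3} \cdot 18 \left(-32\right) = \left(\frac{1}{3}\right)^{3} \cdot 18 \left(-32\right) = \frac{1}{27} \cdot 18 \left(-32\right) = \frac{2}{3} \left(-32\right) = - \frac{64}{3}$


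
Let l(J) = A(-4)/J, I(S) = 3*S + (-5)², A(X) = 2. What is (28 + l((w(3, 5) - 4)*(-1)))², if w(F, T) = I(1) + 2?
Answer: 131769/169 ≈ 779.70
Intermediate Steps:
I(S) = 25 + 3*S (I(S) = 3*S + 25 = 25 + 3*S)
w(F, T) = 30 (w(F, T) = (25 + 3*1) + 2 = (25 + 3) + 2 = 28 + 2 = 30)
l(J) = 2/J
(28 + l((w(3, 5) - 4)*(-1)))² = (28 + 2/(((30 - 4)*(-1))))² = (28 + 2/((26*(-1))))² = (28 + 2/(-26))² = (28 + 2*(-1/26))² = (28 - 1/13)² = (363/13)² = 131769/169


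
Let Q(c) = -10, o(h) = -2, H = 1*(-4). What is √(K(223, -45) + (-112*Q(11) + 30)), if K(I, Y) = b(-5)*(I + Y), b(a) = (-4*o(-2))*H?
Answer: I*√4546 ≈ 67.424*I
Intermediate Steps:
H = -4
b(a) = -32 (b(a) = -4*(-2)*(-4) = 8*(-4) = -32)
K(I, Y) = -32*I - 32*Y (K(I, Y) = -32*(I + Y) = -32*I - 32*Y)
√(K(223, -45) + (-112*Q(11) + 30)) = √((-32*223 - 32*(-45)) + (-112*(-10) + 30)) = √((-7136 + 1440) + (1120 + 30)) = √(-5696 + 1150) = √(-4546) = I*√4546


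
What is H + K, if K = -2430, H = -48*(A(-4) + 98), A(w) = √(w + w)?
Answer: -7134 - 96*I*√2 ≈ -7134.0 - 135.76*I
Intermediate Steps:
A(w) = √2*√w (A(w) = √(2*w) = √2*√w)
H = -4704 - 96*I*√2 (H = -48*(√2*√(-4) + 98) = -48*(√2*(2*I) + 98) = -48*(2*I*√2 + 98) = -48*(98 + 2*I*√2) = -4704 - 96*I*√2 ≈ -4704.0 - 135.76*I)
H + K = (-4704 - 96*I*√2) - 2430 = -7134 - 96*I*√2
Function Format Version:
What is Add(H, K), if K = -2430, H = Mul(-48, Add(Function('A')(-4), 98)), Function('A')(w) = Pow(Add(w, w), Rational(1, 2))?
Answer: Add(-7134, Mul(-96, I, Pow(2, Rational(1, 2)))) ≈ Add(-7134.0, Mul(-135.76, I))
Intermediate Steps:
Function('A')(w) = Mul(Pow(2, Rational(1, 2)), Pow(w, Rational(1, 2))) (Function('A')(w) = Pow(Mul(2, w), Rational(1, 2)) = Mul(Pow(2, Rational(1, 2)), Pow(w, Rational(1, 2))))
H = Add(-4704, Mul(-96, I, Pow(2, Rational(1, 2)))) (H = Mul(-48, Add(Mul(Pow(2, Rational(1, 2)), Pow(-4, Rational(1, 2))), 98)) = Mul(-48, Add(Mul(Pow(2, Rational(1, 2)), Mul(2, I)), 98)) = Mul(-48, Add(Mul(2, I, Pow(2, Rational(1, 2))), 98)) = Mul(-48, Add(98, Mul(2, I, Pow(2, Rational(1, 2))))) = Add(-4704, Mul(-96, I, Pow(2, Rational(1, 2)))) ≈ Add(-4704.0, Mul(-135.76, I)))
Add(H, K) = Add(Add(-4704, Mul(-96, I, Pow(2, Rational(1, 2)))), -2430) = Add(-7134, Mul(-96, I, Pow(2, Rational(1, 2))))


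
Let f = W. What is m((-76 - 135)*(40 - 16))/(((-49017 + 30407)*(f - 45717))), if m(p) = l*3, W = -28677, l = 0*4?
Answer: 0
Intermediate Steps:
l = 0
f = -28677
m(p) = 0 (m(p) = 0*3 = 0)
m((-76 - 135)*(40 - 16))/(((-49017 + 30407)*(f - 45717))) = 0/(((-49017 + 30407)*(-28677 - 45717))) = 0/((-18610*(-74394))) = 0/1384472340 = 0*(1/1384472340) = 0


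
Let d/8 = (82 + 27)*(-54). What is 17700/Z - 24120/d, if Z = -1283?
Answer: -11145995/839082 ≈ -13.284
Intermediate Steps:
d = -47088 (d = 8*((82 + 27)*(-54)) = 8*(109*(-54)) = 8*(-5886) = -47088)
17700/Z - 24120/d = 17700/(-1283) - 24120/(-47088) = 17700*(-1/1283) - 24120*(-1/47088) = -17700/1283 + 335/654 = -11145995/839082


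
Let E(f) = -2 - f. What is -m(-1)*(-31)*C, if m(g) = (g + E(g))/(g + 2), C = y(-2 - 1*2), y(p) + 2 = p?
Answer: 372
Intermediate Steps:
y(p) = -2 + p
C = -6 (C = -2 + (-2 - 1*2) = -2 + (-2 - 2) = -2 - 4 = -6)
m(g) = -2/(2 + g) (m(g) = (g + (-2 - g))/(g + 2) = -2/(2 + g))
-m(-1)*(-31)*C = --2/(2 - 1)*(-31)*(-6) = --2/1*(-31)*(-6) = --2*1*(-31)*(-6) = -(-2*(-31))*(-6) = -62*(-6) = -1*(-372) = 372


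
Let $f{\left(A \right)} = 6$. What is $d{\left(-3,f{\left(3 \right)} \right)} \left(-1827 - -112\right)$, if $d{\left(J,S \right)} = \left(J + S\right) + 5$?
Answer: $-13720$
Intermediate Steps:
$d{\left(J,S \right)} = 5 + J + S$
$d{\left(-3,f{\left(3 \right)} \right)} \left(-1827 - -112\right) = \left(5 - 3 + 6\right) \left(-1827 - -112\right) = 8 \left(-1827 + 112\right) = 8 \left(-1715\right) = -13720$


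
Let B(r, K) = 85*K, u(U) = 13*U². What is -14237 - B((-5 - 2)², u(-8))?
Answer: -84957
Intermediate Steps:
-14237 - B((-5 - 2)², u(-8)) = -14237 - 85*13*(-8)² = -14237 - 85*13*64 = -14237 - 85*832 = -14237 - 1*70720 = -14237 - 70720 = -84957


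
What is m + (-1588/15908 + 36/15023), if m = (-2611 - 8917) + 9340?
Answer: -130731099507/59746471 ≈ -2188.1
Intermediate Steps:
m = -2188 (m = -11528 + 9340 = -2188)
m + (-1588/15908 + 36/15023) = -2188 + (-1588/15908 + 36/15023) = -2188 + (-1588*1/15908 + 36*(1/15023)) = -2188 + (-397/3977 + 36/15023) = -2188 - 5820959/59746471 = -130731099507/59746471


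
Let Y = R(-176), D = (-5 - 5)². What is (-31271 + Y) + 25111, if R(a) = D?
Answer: -6060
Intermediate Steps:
D = 100 (D = (-10)² = 100)
R(a) = 100
Y = 100
(-31271 + Y) + 25111 = (-31271 + 100) + 25111 = -31171 + 25111 = -6060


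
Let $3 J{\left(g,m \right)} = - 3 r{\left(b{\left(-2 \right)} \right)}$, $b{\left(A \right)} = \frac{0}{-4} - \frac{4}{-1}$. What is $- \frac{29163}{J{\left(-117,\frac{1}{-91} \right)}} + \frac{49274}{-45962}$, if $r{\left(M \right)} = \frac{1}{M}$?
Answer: $\frac{2680754975}{22981} \approx 1.1665 \cdot 10^{5}$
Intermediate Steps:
$b{\left(A \right)} = 4$ ($b{\left(A \right)} = 0 \left(- \frac{1}{4}\right) - -4 = 0 + 4 = 4$)
$J{\left(g,m \right)} = - \frac{1}{4}$ ($J{\left(g,m \right)} = \frac{\left(-3\right) \frac{1}{4}}{3} = \frac{1}{3} \left(- \frac{3}{4}\right) = - \frac{1}{4}$)
$- \frac{29163}{J{\left(-117,\frac{1}{-91} \right)}} + \frac{49274}{-45962} = - \frac{29163}{- \frac{1}{4}} + \frac{49274}{-45962} = \left(-29163\right) \left(-4\right) + 49274 \left(- \frac{1}{45962}\right) = 116652 - \frac{24637}{22981} = \frac{2680754975}{22981}$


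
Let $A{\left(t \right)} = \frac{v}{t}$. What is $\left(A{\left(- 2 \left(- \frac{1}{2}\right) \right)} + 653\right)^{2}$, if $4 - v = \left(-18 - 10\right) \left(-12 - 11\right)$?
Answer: $169$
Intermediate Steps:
$v = -640$ ($v = 4 - \left(-18 - 10\right) \left(-12 - 11\right) = 4 - \left(-28\right) \left(-23\right) = 4 - 644 = -640$)
$A{\left(t \right)} = - \frac{640}{t}$
$\left(A{\left(- 2 \left(- \frac{1}{2}\right) \right)} + 653\right)^{2} = \left(- \frac{640}{\left(-2\right) \left(- \frac{1}{2}\right)} + 653\right)^{2} = \left(- \frac{640}{1} + 653\right)^{2} = \left(\left(-640\right) 1 + 653\right)^{2} = \left(-640 + 653\right)^{2} = 13^{2} = 169$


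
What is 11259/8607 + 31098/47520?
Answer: 44593787/22722480 ≈ 1.9625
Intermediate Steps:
11259/8607 + 31098/47520 = 11259*(1/8607) + 31098*(1/47520) = 3753/2869 + 5183/7920 = 44593787/22722480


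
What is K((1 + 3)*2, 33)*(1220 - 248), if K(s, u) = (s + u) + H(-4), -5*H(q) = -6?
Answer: 205092/5 ≈ 41018.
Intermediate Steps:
H(q) = 6/5 (H(q) = -⅕*(-6) = 6/5)
K(s, u) = 6/5 + s + u (K(s, u) = (s + u) + 6/5 = 6/5 + s + u)
K((1 + 3)*2, 33)*(1220 - 248) = (6/5 + (1 + 3)*2 + 33)*(1220 - 248) = (6/5 + 4*2 + 33)*972 = (6/5 + 8 + 33)*972 = (211/5)*972 = 205092/5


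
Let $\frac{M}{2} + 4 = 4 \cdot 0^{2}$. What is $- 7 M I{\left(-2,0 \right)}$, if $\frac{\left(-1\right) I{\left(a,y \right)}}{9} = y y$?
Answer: $0$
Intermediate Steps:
$I{\left(a,y \right)} = - 9 y^{2}$ ($I{\left(a,y \right)} = - 9 y y = - 9 y^{2}$)
$M = -8$ ($M = -8 + 2 \cdot 4 \cdot 0^{2} = -8 + 2 \cdot 4 \cdot 0 = -8 + 2 \cdot 0 = -8 + 0 = -8$)
$- 7 M I{\left(-2,0 \right)} = \left(-7\right) \left(-8\right) \left(- 9 \cdot 0^{2}\right) = 56 \left(\left(-9\right) 0\right) = 56 \cdot 0 = 0$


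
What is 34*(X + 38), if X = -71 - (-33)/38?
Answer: -20757/19 ≈ -1092.5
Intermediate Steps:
X = -2665/38 (X = -71 - (-33)/38 = -71 - 1*(-33/38) = -71 + 33/38 = -2665/38 ≈ -70.132)
34*(X + 38) = 34*(-2665/38 + 38) = 34*(-1221/38) = -20757/19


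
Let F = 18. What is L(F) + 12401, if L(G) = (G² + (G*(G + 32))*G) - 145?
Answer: 28780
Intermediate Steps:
L(G) = -145 + G² + G²*(32 + G) (L(G) = (G² + (G*(32 + G))*G) - 145 = (G² + G²*(32 + G)) - 145 = -145 + G² + G²*(32 + G))
L(F) + 12401 = (-145 + 18³ + 33*18²) + 12401 = (-145 + 5832 + 33*324) + 12401 = (-145 + 5832 + 10692) + 12401 = 16379 + 12401 = 28780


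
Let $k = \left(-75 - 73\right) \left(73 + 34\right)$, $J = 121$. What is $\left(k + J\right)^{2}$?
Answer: $246961225$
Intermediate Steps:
$k = -15836$ ($k = \left(-148\right) 107 = -15836$)
$\left(k + J\right)^{2} = \left(-15836 + 121\right)^{2} = \left(-15715\right)^{2} = 246961225$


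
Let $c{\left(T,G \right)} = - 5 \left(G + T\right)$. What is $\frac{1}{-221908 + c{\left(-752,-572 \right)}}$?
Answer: $- \frac{1}{215288} \approx -4.6449 \cdot 10^{-6}$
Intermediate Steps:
$c{\left(T,G \right)} = - 5 G - 5 T$
$\frac{1}{-221908 + c{\left(-752,-572 \right)}} = \frac{1}{-221908 - -6620} = \frac{1}{-221908 + \left(2860 + 3760\right)} = \frac{1}{-221908 + 6620} = \frac{1}{-215288} = - \frac{1}{215288}$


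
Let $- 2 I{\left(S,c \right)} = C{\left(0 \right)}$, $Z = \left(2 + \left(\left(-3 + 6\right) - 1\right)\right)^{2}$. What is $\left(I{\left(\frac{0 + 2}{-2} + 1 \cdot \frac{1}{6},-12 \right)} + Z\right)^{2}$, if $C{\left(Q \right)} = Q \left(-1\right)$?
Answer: $256$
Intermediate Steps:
$C{\left(Q \right)} = - Q$
$Z = 16$ ($Z = \left(2 + \left(3 - 1\right)\right)^{2} = \left(2 + 2\right)^{2} = 4^{2} = 16$)
$I{\left(S,c \right)} = 0$ ($I{\left(S,c \right)} = - \frac{\left(-1\right) 0}{2} = \left(- \frac{1}{2}\right) 0 = 0$)
$\left(I{\left(\frac{0 + 2}{-2} + 1 \cdot \frac{1}{6},-12 \right)} + Z\right)^{2} = \left(0 + 16\right)^{2} = 16^{2} = 256$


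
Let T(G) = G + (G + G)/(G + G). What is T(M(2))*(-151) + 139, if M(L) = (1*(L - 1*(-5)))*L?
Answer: -2126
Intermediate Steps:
M(L) = L*(5 + L) (M(L) = (1*(L + 5))*L = (1*(5 + L))*L = (5 + L)*L = L*(5 + L))
T(G) = 1 + G (T(G) = G + (2*G)/((2*G)) = G + (2*G)*(1/(2*G)) = G + 1 = 1 + G)
T(M(2))*(-151) + 139 = (1 + 2*(5 + 2))*(-151) + 139 = (1 + 2*7)*(-151) + 139 = (1 + 14)*(-151) + 139 = 15*(-151) + 139 = -2265 + 139 = -2126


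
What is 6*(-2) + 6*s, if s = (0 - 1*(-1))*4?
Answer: 12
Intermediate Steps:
s = 4 (s = (0 + 1)*4 = 1*4 = 4)
6*(-2) + 6*s = 6*(-2) + 6*4 = -12 + 24 = 12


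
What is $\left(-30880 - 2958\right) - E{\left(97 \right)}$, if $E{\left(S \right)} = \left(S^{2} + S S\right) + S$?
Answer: $-52753$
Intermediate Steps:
$E{\left(S \right)} = S + 2 S^{2}$ ($E{\left(S \right)} = \left(S^{2} + S^{2}\right) + S = 2 S^{2} + S = S + 2 S^{2}$)
$\left(-30880 - 2958\right) - E{\left(97 \right)} = \left(-30880 - 2958\right) - 97 \left(1 + 2 \cdot 97\right) = -33838 - 97 \left(1 + 194\right) = -33838 - 97 \cdot 195 = -33838 - 18915 = -52753$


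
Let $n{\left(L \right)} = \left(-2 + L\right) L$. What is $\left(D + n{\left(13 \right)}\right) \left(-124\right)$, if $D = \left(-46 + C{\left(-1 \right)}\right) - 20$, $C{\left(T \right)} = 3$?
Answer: $-9920$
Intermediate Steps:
$n{\left(L \right)} = L \left(-2 + L\right)$
$D = -63$ ($D = \left(-46 + 3\right) - 20 = -43 - 20 = -63$)
$\left(D + n{\left(13 \right)}\right) \left(-124\right) = \left(-63 + 13 \left(-2 + 13\right)\right) \left(-124\right) = \left(-63 + 13 \cdot 11\right) \left(-124\right) = \left(-63 + 143\right) \left(-124\right) = 80 \left(-124\right) = -9920$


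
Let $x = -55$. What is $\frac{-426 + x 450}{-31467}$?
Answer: $\frac{8392}{10489} \approx 0.80008$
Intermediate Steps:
$\frac{-426 + x 450}{-31467} = \frac{-426 - 24750}{-31467} = \left(-426 - 24750\right) \left(- \frac{1}{31467}\right) = \left(-25176\right) \left(- \frac{1}{31467}\right) = \frac{8392}{10489}$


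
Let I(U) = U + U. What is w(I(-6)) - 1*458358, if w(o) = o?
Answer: -458370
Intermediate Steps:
I(U) = 2*U
w(I(-6)) - 1*458358 = 2*(-6) - 1*458358 = -12 - 458358 = -458370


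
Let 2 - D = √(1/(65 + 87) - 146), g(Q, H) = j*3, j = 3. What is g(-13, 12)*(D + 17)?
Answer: 171 - 9*I*√843258/76 ≈ 171.0 - 108.74*I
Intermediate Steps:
g(Q, H) = 9 (g(Q, H) = 3*3 = 9)
D = 2 - I*√843258/76 (D = 2 - √(1/(65 + 87) - 146) = 2 - √(1/152 - 146) = 2 - √(-22191/152) = 2 - I*√843258/76 ≈ 2.0 - 12.083*I)
g(-13, 12)*(D + 17) = 9*((2 - I*√843258/76) + 17) = 9*(19 - I*√843258/76) = 171 - 9*I*√843258/76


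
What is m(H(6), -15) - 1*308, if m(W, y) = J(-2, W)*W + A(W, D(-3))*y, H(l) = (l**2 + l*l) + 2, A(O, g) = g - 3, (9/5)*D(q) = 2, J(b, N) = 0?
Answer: -839/3 ≈ -279.67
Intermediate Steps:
D(q) = 10/9 (D(q) = (5/9)*2 = 10/9)
A(O, g) = -3 + g
H(l) = 2 + 2*l**2 (H(l) = (l**2 + l**2) + 2 = 2*l**2 + 2 = 2 + 2*l**2)
m(W, y) = -17*y/9 (m(W, y) = 0*W + (-3 + 10/9)*y = 0 - 17*y/9 = -17*y/9)
m(H(6), -15) - 1*308 = -17/9*(-15) - 1*308 = 85/3 - 308 = -839/3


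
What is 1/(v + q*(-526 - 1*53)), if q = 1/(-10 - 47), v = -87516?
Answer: -19/1662611 ≈ -1.1428e-5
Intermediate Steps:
q = -1/57 (q = 1/(-57) = -1/57 ≈ -0.017544)
1/(v + q*(-526 - 1*53)) = 1/(-87516 - (-526 - 1*53)/57) = 1/(-87516 - (-526 - 53)/57) = 1/(-87516 - 1/57*(-579)) = 1/(-87516 + 193/19) = 1/(-1662611/19) = -19/1662611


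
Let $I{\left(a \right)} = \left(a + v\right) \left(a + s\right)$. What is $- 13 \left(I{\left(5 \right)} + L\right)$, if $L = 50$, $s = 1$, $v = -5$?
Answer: $-650$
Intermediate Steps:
$I{\left(a \right)} = \left(1 + a\right) \left(-5 + a\right)$ ($I{\left(a \right)} = \left(a - 5\right) \left(a + 1\right) = \left(-5 + a\right) \left(1 + a\right) = \left(1 + a\right) \left(-5 + a\right)$)
$- 13 \left(I{\left(5 \right)} + L\right) = - 13 \left(\left(-5 + 5^{2} - 20\right) + 50\right) = - 13 \left(\left(-5 + 25 - 20\right) + 50\right) = - 13 \left(0 + 50\right) = \left(-13\right) 50 = -650$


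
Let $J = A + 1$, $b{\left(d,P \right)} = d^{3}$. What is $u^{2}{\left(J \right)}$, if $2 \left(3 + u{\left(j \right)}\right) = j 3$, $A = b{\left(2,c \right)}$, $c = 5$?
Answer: $\frac{441}{4} \approx 110.25$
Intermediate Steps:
$A = 8$ ($A = 2^{3} = 8$)
$J = 9$ ($J = 8 + 1 = 9$)
$u{\left(j \right)} = -3 + \frac{3 j}{2}$ ($u{\left(j \right)} = -3 + \frac{j 3}{2} = -3 + \frac{3 j}{2}$)
$u^{2}{\left(J \right)} = \left(-3 + \frac{3}{2} \cdot 9\right)^{2} = \left(-3 + \frac{27}{2}\right)^{2} = \left(\frac{21}{2}\right)^{2} = \frac{441}{4}$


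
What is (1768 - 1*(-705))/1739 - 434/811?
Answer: 1250877/1410329 ≈ 0.88694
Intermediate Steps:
(1768 - 1*(-705))/1739 - 434/811 = (1768 + 705)*(1/1739) - 434*1/811 = 2473*(1/1739) - 434/811 = 2473/1739 - 434/811 = 1250877/1410329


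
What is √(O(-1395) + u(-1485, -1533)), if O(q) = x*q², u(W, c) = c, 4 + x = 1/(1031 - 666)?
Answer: 2*I*√10365306573/73 ≈ 2789.3*I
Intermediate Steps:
x = -1459/365 (x = -4 + 1/(1031 - 666) = -4 + 1/365 = -1459/365 ≈ -3.9973)
O(q) = -1459*q²/365
√(O(-1395) + u(-1485, -1533)) = √(-1459/365*(-1395)² - 1533) = √(-1459/365*1946025 - 1533) = √(-567850095/73 - 1533) = √(-567962004/73) = 2*I*√10365306573/73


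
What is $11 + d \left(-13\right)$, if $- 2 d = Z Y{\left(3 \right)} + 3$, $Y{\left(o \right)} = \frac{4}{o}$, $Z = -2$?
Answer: $\frac{79}{6} \approx 13.167$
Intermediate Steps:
$d = - \frac{1}{6}$ ($d = - \frac{- 2 \cdot \frac{4}{3} + 3}{2} = - \frac{- 2 \cdot 4 \cdot \frac{1}{3} + 3}{2} = - \frac{\left(-2\right) \frac{4}{3} + 3}{2} = - \frac{- \frac{8}{3} + 3}{2} = \left(- \frac{1}{2}\right) \frac{1}{3} = - \frac{1}{6} \approx -0.16667$)
$11 + d \left(-13\right) = 11 - - \frac{13}{6} = 11 + \frac{13}{6} = \frac{79}{6}$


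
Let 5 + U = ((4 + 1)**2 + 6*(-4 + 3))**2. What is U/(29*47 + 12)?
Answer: 356/1375 ≈ 0.25891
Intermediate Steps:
U = 356 (U = -5 + ((4 + 1)**2 + 6*(-4 + 3))**2 = -5 + (5**2 + 6*(-1))**2 = -5 + (25 - 6)**2 = -5 + 19**2 = -5 + 361 = 356)
U/(29*47 + 12) = 356/(29*47 + 12) = 356/(1363 + 12) = 356/1375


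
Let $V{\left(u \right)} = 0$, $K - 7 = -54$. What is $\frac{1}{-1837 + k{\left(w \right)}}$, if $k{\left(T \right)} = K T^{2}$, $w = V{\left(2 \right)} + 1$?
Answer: $- \frac{1}{1884} \approx -0.00053079$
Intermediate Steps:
$K = -47$ ($K = 7 - 54 = -47$)
$w = 1$ ($w = 0 + 1 = 1$)
$k{\left(T \right)} = - 47 T^{2}$
$\frac{1}{-1837 + k{\left(w \right)}} = \frac{1}{-1837 - 47 \cdot 1^{2}} = \frac{1}{-1837 - 47} = \frac{1}{-1884} = - \frac{1}{1884}$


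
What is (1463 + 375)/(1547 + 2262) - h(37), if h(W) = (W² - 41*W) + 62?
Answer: 329412/3809 ≈ 86.483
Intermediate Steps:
h(W) = 62 + W² - 41*W
(1463 + 375)/(1547 + 2262) - h(37) = (1463 + 375)/(1547 + 2262) - (62 + 37² - 41*37) = 1838/3809 - (62 + 1369 - 1517) = 1838*(1/3809) - 1*(-86) = 1838/3809 + 86 = 329412/3809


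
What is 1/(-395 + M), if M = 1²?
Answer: -1/394 ≈ -0.0025381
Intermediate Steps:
M = 1
1/(-395 + M) = 1/(-395 + 1) = 1/(-394) = -1/394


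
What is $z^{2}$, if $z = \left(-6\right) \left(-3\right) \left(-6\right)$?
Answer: $11664$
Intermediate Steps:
$z = -108$ ($z = 18 \left(-6\right) = -108$)
$z^{2} = \left(-108\right)^{2} = 11664$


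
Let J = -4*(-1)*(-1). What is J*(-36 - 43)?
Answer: 316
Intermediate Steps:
J = -4 (J = 4*(-1) = -4)
J*(-36 - 43) = -4*(-36 - 43) = -4*(-79) = 316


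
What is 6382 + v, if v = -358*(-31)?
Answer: 17480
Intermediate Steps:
v = 11098
6382 + v = 6382 + 11098 = 17480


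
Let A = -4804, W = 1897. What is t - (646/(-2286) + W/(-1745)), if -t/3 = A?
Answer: 28747970326/1994535 ≈ 14413.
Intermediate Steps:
t = 14412 (t = -3*(-4804) = 14412)
t - (646/(-2286) + W/(-1745)) = 14412 - (646/(-2286) + 1897/(-1745)) = 14412 - (646*(-1/2286) + 1897*(-1/1745)) = 14412 - (-323/1143 - 1897/1745) = 14412 - 1*(-2731906/1994535) = 14412 + 2731906/1994535 = 28747970326/1994535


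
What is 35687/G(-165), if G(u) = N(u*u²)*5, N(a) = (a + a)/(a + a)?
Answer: 35687/5 ≈ 7137.4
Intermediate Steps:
N(a) = 1 (N(a) = (2*a)/((2*a)) = (2*a)*(1/(2*a)) = 1)
G(u) = 5 (G(u) = 1*5 = 5)
35687/G(-165) = 35687/5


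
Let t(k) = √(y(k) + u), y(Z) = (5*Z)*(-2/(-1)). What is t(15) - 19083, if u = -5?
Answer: -19083 + √145 ≈ -19071.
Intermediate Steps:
y(Z) = 10*Z (y(Z) = (5*Z)*(-2*(-1)) = (5*Z)*2 = 10*Z)
t(k) = √(-5 + 10*k) (t(k) = √(10*k - 5) = √(-5 + 10*k))
t(15) - 19083 = √(-5 + 10*15) - 19083 = √(-5 + 150) - 19083 = √145 - 19083 = -19083 + √145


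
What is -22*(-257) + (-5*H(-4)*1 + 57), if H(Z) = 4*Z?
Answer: 5791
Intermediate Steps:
-22*(-257) + (-5*H(-4)*1 + 57) = -22*(-257) + (-20*(-4)*1 + 57) = 5654 + (-5*(-16)*1 + 57) = 5654 + (80*1 + 57) = 5654 + (80 + 57) = 5654 + 137 = 5791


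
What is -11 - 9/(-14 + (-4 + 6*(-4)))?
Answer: -151/14 ≈ -10.786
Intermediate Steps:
-11 - 9/(-14 + (-4 + 6*(-4))) = -11 - 9/(-14 + (-4 - 24)) = -11 - 9/(-14 - 28) = -11 - 9/(-42) = -11 - 9*(-1/42) = -11 + 3/14 = -151/14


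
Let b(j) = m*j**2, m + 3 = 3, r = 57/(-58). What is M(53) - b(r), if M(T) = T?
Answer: 53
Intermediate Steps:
r = -57/58 (r = 57*(-1/58) = -57/58 ≈ -0.98276)
m = 0 (m = -3 + 3 = 0)
b(j) = 0 (b(j) = 0*j**2 = 0)
M(53) - b(r) = 53 - 1*0 = 53 + 0 = 53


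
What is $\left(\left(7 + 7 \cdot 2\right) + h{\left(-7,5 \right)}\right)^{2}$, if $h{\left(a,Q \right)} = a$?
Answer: $196$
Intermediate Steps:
$\left(\left(7 + 7 \cdot 2\right) + h{\left(-7,5 \right)}\right)^{2} = \left(\left(7 + 7 \cdot 2\right) - 7\right)^{2} = \left(\left(7 + 14\right) - 7\right)^{2} = \left(21 - 7\right)^{2} = 14^{2} = 196$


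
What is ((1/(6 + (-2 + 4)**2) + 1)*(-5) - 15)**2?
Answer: 1681/4 ≈ 420.25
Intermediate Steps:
((1/(6 + (-2 + 4)**2) + 1)*(-5) - 15)**2 = ((1/(6 + 2**2) + 1)*(-5) - 15)**2 = ((1/(6 + 4) + 1)*(-5) - 15)**2 = ((1/10 + 1)*(-5) - 15)**2 = ((11/10)*(-5) - 15)**2 = (-11/2 - 15)**2 = (-41/2)**2 = 1681/4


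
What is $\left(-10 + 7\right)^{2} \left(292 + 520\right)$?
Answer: $7308$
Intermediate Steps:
$\left(-10 + 7\right)^{2} \left(292 + 520\right) = \left(-3\right)^{2} \cdot 812 = 9 \cdot 812 = 7308$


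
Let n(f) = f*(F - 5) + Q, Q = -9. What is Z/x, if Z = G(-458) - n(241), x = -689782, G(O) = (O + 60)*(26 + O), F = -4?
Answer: -87057/344891 ≈ -0.25242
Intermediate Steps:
G(O) = (26 + O)*(60 + O) (G(O) = (60 + O)*(26 + O) = (26 + O)*(60 + O))
n(f) = -9 - 9*f (n(f) = f*(-4 - 5) - 9 = f*(-9) - 9 = -9*f - 9 = -9 - 9*f)
Z = 174114 (Z = (1560 + (-458)² + 86*(-458)) - (-9 - 9*241) = (1560 + 209764 - 39388) - (-9 - 2169) = 171936 - 1*(-2178) = 171936 + 2178 = 174114)
Z/x = 174114/(-689782) = 174114*(-1/689782) = -87057/344891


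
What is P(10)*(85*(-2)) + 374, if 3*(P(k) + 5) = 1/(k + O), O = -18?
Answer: 14773/12 ≈ 1231.1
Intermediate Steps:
P(k) = -5 + 1/(3*(-18 + k)) (P(k) = -5 + 1/(3*(k - 18)) = -5 + 1/(3*(-18 + k)))
P(10)*(85*(-2)) + 374 = ((271 - 15*10)/(3*(-18 + 10)))*(85*(-2)) + 374 = ((⅓)*(271 - 150)/(-8))*(-170) + 374 = ((⅓)*(-⅛)*121)*(-170) + 374 = -121/24*(-170) + 374 = 10285/12 + 374 = 14773/12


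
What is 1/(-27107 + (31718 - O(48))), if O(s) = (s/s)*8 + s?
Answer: 1/4555 ≈ 0.00021954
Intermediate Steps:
O(s) = 8 + s (O(s) = 1*8 + s = 8 + s)
1/(-27107 + (31718 - O(48))) = 1/(-27107 + (31718 - (8 + 48))) = 1/(-27107 + (31718 - 1*56)) = 1/(-27107 + (31718 - 56)) = 1/(-27107 + 31662) = 1/4555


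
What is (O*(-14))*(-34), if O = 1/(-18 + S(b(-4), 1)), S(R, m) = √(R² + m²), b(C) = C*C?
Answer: -8568/67 - 476*√257/67 ≈ -241.77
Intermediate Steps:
b(C) = C²
O = 1/(-18 + √257) (O = 1/(-18 + √(((-4)²)² + 1²)) = 1/(-18 + √(16² + 1)) = 1/(-18 + √(256 + 1)) = 1/(-18 + √257) ≈ -0.50793)
(O*(-14))*(-34) = ((-18/67 - √257/67)*(-14))*(-34) = (252/67 + 14*√257/67)*(-34) = -8568/67 - 476*√257/67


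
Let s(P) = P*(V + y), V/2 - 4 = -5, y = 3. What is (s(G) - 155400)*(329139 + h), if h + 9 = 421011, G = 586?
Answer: -116132328774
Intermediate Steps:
V = -2 (V = 8 + 2*(-5) = 8 - 10 = -2)
h = 421002 (h = -9 + 421011 = 421002)
s(P) = P (s(P) = P*(-2 + 3) = P*1 = P)
(s(G) - 155400)*(329139 + h) = (586 - 155400)*(329139 + 421002) = -154814*750141 = -116132328774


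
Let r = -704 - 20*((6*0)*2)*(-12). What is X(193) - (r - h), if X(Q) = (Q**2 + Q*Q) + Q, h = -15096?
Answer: 60299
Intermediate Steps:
X(Q) = Q + 2*Q**2 (X(Q) = (Q**2 + Q**2) + Q = 2*Q**2 + Q = Q + 2*Q**2)
r = -704 (r = -704 - 20*(0*2)*(-12) = -704 - 20*0*(-12) = -704 - 0*(-12) = -704 - 1*0 = -704 + 0 = -704)
X(193) - (r - h) = 193*(1 + 2*193) - (-704 - 1*(-15096)) = 193*(1 + 386) - (-704 + 15096) = 193*387 - 1*14392 = 74691 - 14392 = 60299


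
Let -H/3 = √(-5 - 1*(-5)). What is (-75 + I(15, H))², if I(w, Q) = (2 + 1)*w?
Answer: 900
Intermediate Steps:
H = 0 (H = -3*√(-5 - 1*(-5)) = -3*√(-5 + 5) = -3*√0 = -3*0 = 0)
I(w, Q) = 3*w
(-75 + I(15, H))² = (-75 + 3*15)² = (-75 + 45)² = (-30)² = 900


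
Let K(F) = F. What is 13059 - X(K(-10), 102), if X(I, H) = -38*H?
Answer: 16935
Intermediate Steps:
13059 - X(K(-10), 102) = 13059 - (-38)*102 = 13059 - 1*(-3876) = 13059 + 3876 = 16935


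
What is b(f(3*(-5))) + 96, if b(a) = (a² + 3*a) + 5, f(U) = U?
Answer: 281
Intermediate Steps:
b(a) = 5 + a² + 3*a
b(f(3*(-5))) + 96 = (5 + (3*(-5))² + 3*(3*(-5))) + 96 = (5 + (-15)² + 3*(-15)) + 96 = (5 + 225 - 45) + 96 = 185 + 96 = 281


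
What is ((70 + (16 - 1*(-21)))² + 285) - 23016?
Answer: -11282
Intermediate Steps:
((70 + (16 - 1*(-21)))² + 285) - 23016 = ((70 + (16 + 21))² + 285) - 23016 = ((70 + 37)² + 285) - 23016 = (107² + 285) - 23016 = (11449 + 285) - 23016 = 11734 - 23016 = -11282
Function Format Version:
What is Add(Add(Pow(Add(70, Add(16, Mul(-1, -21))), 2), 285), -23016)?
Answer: -11282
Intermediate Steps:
Add(Add(Pow(Add(70, Add(16, Mul(-1, -21))), 2), 285), -23016) = Add(Add(Pow(Add(70, Add(16, 21)), 2), 285), -23016) = Add(Add(Pow(Add(70, 37), 2), 285), -23016) = Add(Add(Pow(107, 2), 285), -23016) = Add(Add(11449, 285), -23016) = Add(11734, -23016) = -11282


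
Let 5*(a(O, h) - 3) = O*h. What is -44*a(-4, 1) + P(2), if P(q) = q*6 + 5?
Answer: -399/5 ≈ -79.800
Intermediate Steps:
a(O, h) = 3 + O*h/5 (a(O, h) = 3 + (O*h)/5 = 3 + O*h/5)
P(q) = 5 + 6*q (P(q) = 6*q + 5 = 5 + 6*q)
-44*a(-4, 1) + P(2) = -44*(3 + (1/5)*(-4)*1) + (5 + 6*2) = -44*(3 - 4/5) + (5 + 12) = -44*11/5 + 17 = -484/5 + 17 = -399/5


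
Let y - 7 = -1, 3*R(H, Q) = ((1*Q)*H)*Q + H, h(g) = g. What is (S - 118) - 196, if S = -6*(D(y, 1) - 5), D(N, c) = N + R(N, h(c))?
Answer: -344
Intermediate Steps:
R(H, Q) = H/3 + H*Q**2/3 (R(H, Q) = (((1*Q)*H)*Q + H)/3 = ((Q*H)*Q + H)/3 = ((H*Q)*Q + H)/3 = (H*Q**2 + H)/3 = (H + H*Q**2)/3 = H/3 + H*Q**2/3)
y = 6 (y = 7 - 1 = 6)
D(N, c) = N + N*(1 + c**2)/3
S = -30 (S = -6*((1/3)*6*(4 + 1**2) - 5) = -6*((1/3)*6*(4 + 1) - 5) = -6*((1/3)*6*5 - 5) = -6*(10 - 5) = -6*5 = -30)
(S - 118) - 196 = (-30 - 118) - 196 = -148 - 196 = -344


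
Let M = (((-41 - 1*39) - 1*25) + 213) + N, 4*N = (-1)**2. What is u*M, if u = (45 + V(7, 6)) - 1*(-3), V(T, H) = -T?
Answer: 17753/4 ≈ 4438.3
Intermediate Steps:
N = 1/4 (N = (1/4)*(-1)**2 = (1/4)*1 = 1/4 ≈ 0.25000)
u = 41 (u = (45 - 1*7) - 1*(-3) = (45 - 7) + 3 = 38 + 3 = 41)
M = 433/4 (M = (((-41 - 1*39) - 1*25) + 213) + 1/4 = (((-41 - 39) - 25) + 213) + 1/4 = ((-80 - 25) + 213) + 1/4 = (-105 + 213) + 1/4 = 108 + 1/4 = 433/4 ≈ 108.25)
u*M = 41*(433/4) = 17753/4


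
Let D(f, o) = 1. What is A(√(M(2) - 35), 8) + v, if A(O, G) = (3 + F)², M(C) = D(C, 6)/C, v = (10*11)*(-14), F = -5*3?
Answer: -1396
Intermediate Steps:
F = -15
v = -1540 (v = 110*(-14) = -1540)
M(C) = 1/C
A(O, G) = 144 (A(O, G) = (3 - 15)² = (-12)² = 144)
A(√(M(2) - 35), 8) + v = 144 - 1540 = -1396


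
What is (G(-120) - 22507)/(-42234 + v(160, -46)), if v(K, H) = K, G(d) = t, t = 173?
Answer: 11167/21037 ≈ 0.53083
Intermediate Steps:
G(d) = 173
(G(-120) - 22507)/(-42234 + v(160, -46)) = (173 - 22507)/(-42234 + 160) = -22334/(-42074) = -22334*(-1/42074) = 11167/21037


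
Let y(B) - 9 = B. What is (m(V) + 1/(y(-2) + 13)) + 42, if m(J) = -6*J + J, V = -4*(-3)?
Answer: -359/20 ≈ -17.950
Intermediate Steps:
y(B) = 9 + B
V = 12
m(J) = -5*J
(m(V) + 1/(y(-2) + 13)) + 42 = (-5*12 + 1/((9 - 2) + 13)) + 42 = (-60 + 1/(7 + 13)) + 42 = (-60 + 1/20) + 42 = -1199/20 + 42 = -359/20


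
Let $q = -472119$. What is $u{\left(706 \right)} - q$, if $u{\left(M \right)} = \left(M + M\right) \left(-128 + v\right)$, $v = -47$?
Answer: $225019$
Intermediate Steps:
$u{\left(M \right)} = - 350 M$ ($u{\left(M \right)} = \left(M + M\right) \left(-128 - 47\right) = 2 M \left(-175\right) = - 350 M$)
$u{\left(706 \right)} - q = \left(-350\right) 706 - -472119 = -247100 + 472119 = 225019$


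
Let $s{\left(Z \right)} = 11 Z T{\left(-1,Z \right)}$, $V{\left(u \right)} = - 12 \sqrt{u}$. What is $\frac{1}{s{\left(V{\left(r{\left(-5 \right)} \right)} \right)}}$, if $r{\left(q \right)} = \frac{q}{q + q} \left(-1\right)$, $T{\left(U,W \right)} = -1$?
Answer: $- \frac{i \sqrt{2}}{132} \approx - 0.010714 i$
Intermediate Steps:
$r{\left(q \right)} = - \frac{1}{2}$ ($r{\left(q \right)} = \frac{q}{2 q} \left(-1\right) = \frac{1}{2 q} q \left(-1\right) = \frac{1}{2} \left(-1\right) = - \frac{1}{2}$)
$s{\left(Z \right)} = - 11 Z$ ($s{\left(Z \right)} = 11 Z \left(-1\right) = - 11 Z$)
$\frac{1}{s{\left(V{\left(r{\left(-5 \right)} \right)} \right)}} = \frac{1}{\left(-11\right) \left(- 12 \sqrt{- \frac{1}{2}}\right)} = \frac{1}{\left(-11\right) \left(- 12 \frac{i \sqrt{2}}{2}\right)} = \frac{1}{\left(-11\right) \left(- 6 i \sqrt{2}\right)} = \frac{1}{66 i \sqrt{2}} = - \frac{i \sqrt{2}}{132}$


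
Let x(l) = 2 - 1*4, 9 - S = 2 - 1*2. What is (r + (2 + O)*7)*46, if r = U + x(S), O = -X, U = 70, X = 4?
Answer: 2484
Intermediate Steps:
S = 9 (S = 9 - (2 - 1*2) = 9 - (2 - 2) = 9 - 1*0 = 9 + 0 = 9)
O = -4 (O = -1*4 = -4)
x(l) = -2 (x(l) = 2 - 4 = -2)
r = 68 (r = 70 - 2 = 68)
(r + (2 + O)*7)*46 = (68 + (2 - 4)*7)*46 = (68 - 2*7)*46 = (68 - 14)*46 = 54*46 = 2484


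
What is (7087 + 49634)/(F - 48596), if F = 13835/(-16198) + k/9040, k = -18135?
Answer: -830565149232/711632721145 ≈ -1.1671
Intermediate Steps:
F = -41881913/14642992 (F = 13835/(-16198) - 18135/9040 = 13835*(-1/16198) - 18135*1/9040 = -13835/16198 - 3627/1808 = -41881913/14642992 ≈ -2.8602)
(7087 + 49634)/(F - 48596) = (7087 + 49634)/(-41881913/14642992 - 48596) = 56721/(-711632721145/14642992) = 56721*(-14642992/711632721145) = -830565149232/711632721145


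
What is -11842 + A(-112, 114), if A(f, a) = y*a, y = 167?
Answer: 7196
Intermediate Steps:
A(f, a) = 167*a
-11842 + A(-112, 114) = -11842 + 167*114 = -11842 + 19038 = 7196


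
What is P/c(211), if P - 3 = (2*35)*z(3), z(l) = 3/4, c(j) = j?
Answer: 111/422 ≈ 0.26303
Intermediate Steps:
z(l) = ¾ (z(l) = 3*(¼) = ¾)
P = 111/2 (P = 3 + (2*35)*(¾) = 3 + 70*(¾) = 3 + 105/2 = 111/2 ≈ 55.500)
P/c(211) = (111/2)/211 = (111/2)*(1/211) = 111/422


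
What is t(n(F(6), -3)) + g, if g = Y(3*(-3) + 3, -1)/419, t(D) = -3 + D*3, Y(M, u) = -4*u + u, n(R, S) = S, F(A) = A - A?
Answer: -5025/419 ≈ -11.993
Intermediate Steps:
F(A) = 0
Y(M, u) = -3*u
t(D) = -3 + 3*D
g = 3/419 (g = -3*(-1)/419 = 3*(1/419) = 3/419 ≈ 0.0071599)
t(n(F(6), -3)) + g = (-3 + 3*(-3)) + 3/419 = (-3 - 9) + 3/419 = -12 + 3/419 = -5025/419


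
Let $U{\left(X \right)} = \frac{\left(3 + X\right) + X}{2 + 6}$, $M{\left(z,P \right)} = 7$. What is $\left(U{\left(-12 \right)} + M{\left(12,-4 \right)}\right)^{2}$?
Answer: $\frac{1225}{64} \approx 19.141$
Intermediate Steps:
$U{\left(X \right)} = \frac{3}{8} + \frac{X}{4}$ ($U{\left(X \right)} = \frac{3 + 2 X}{8} = \left(3 + 2 X\right) \frac{1}{8} = \frac{3}{8} + \frac{X}{4}$)
$\left(U{\left(-12 \right)} + M{\left(12,-4 \right)}\right)^{2} = \left(\left(\frac{3}{8} + \frac{1}{4} \left(-12\right)\right) + 7\right)^{2} = \left(\left(\frac{3}{8} - 3\right) + 7\right)^{2} = \left(- \frac{21}{8} + 7\right)^{2} = \left(\frac{35}{8}\right)^{2} = \frac{1225}{64}$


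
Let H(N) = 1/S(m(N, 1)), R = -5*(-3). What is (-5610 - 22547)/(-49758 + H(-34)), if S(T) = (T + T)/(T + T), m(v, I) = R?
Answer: 28157/49757 ≈ 0.56589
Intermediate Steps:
R = 15
m(v, I) = 15
S(T) = 1 (S(T) = (2*T)/((2*T)) = (2*T)*(1/(2*T)) = 1)
H(N) = 1 (H(N) = 1/1 = 1)
(-5610 - 22547)/(-49758 + H(-34)) = (-5610 - 22547)/(-49758 + 1) = -28157/(-49757) = -28157*(-1/49757) = 28157/49757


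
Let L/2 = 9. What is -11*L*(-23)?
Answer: 4554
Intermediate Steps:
L = 18 (L = 2*9 = 18)
-11*L*(-23) = -11*18*(-23) = -198*(-23) = 4554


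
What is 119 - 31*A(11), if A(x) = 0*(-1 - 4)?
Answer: 119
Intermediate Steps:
A(x) = 0 (A(x) = 0*(-5) = 0)
119 - 31*A(11) = 119 - 31*0 = 119 + 0 = 119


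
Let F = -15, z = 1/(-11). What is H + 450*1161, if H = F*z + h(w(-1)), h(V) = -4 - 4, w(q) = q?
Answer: 5746877/11 ≈ 5.2244e+5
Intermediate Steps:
z = -1/11 ≈ -0.090909
h(V) = -8
H = -73/11 (H = -15*(-1/11) - 8 = 15/11 - 8 = -73/11 ≈ -6.6364)
H + 450*1161 = -73/11 + 450*1161 = -73/11 + 522450 = 5746877/11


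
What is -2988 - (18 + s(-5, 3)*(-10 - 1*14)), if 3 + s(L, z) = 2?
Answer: -3030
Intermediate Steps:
s(L, z) = -1 (s(L, z) = -3 + 2 = -1)
-2988 - (18 + s(-5, 3)*(-10 - 1*14)) = -2988 - (18 - (-10 - 1*14)) = -2988 - (18 - (-10 - 14)) = -2988 - (18 - 1*(-24)) = -2988 - (18 + 24) = -2988 - 1*42 = -2988 - 42 = -3030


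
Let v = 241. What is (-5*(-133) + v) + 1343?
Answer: 2249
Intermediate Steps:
(-5*(-133) + v) + 1343 = (-5*(-133) + 241) + 1343 = (665 + 241) + 1343 = 906 + 1343 = 2249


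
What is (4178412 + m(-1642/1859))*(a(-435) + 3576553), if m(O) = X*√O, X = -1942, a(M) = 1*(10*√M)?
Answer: 2*(3576553 + 10*I*√435)*(298756458 - 971*I*√18062)/143 ≈ 1.4944e+13 - 5.6562e+9*I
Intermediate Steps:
a(M) = 10*√M
m(O) = -1942*√O
(4178412 + m(-1642/1859))*(a(-435) + 3576553) = (4178412 - 1942*I*√18062/143)*(10*√(-435) + 3576553) = (4178412 - 1942*I*√18062/143)*(10*(I*√435) + 3576553) = (4178412 - 1942*I*√18062/143)*(10*I*√435 + 3576553) = (4178412 - 1942*I*√18062/143)*(3576553 + 10*I*√435) = (3576553 + 10*I*√435)*(4178412 - 1942*I*√18062/143)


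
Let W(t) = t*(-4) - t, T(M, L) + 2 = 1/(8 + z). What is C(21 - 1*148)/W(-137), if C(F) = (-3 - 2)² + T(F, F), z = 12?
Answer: 461/13700 ≈ 0.033650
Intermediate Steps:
T(M, L) = -39/20 (T(M, L) = -2 + 1/(8 + 12) = -2 + 1/20 = -39/20)
W(t) = -5*t (W(t) = -4*t - t = -5*t)
C(F) = 461/20 (C(F) = (-3 - 2)² - 39/20 = (-5)² - 39/20 = 25 - 39/20 = 461/20)
C(21 - 1*148)/W(-137) = 461/(20*((-5*(-137)))) = (461/20)/685 = (461/20)*(1/685) = 461/13700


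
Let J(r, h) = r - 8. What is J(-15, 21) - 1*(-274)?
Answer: 251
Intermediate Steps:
J(r, h) = -8 + r
J(-15, 21) - 1*(-274) = (-8 - 15) - 1*(-274) = -23 + 274 = 251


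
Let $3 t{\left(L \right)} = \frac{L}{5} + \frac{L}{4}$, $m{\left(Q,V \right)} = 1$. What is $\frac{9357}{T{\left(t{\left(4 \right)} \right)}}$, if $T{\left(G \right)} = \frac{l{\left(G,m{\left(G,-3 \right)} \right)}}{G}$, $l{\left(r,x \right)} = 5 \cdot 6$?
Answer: $\frac{9357}{50} \approx 187.14$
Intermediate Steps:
$l{\left(r,x \right)} = 30$
$t{\left(L \right)} = \frac{3 L}{20}$ ($t{\left(L \right)} = \frac{\frac{L}{5} + \frac{L}{4}}{3} = \frac{\frac{9}{20} L}{3} = \frac{3 L}{20}$)
$T{\left(G \right)} = \frac{30}{G}$
$\frac{9357}{T{\left(t{\left(4 \right)} \right)}} = \frac{9357}{30 \frac{1}{\frac{3}{20} \cdot 4}} = \frac{9357}{30 \frac{1}{\frac{3}{5}}} = \frac{9357}{30 \cdot \frac{5}{3}} = \frac{9357}{50}$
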